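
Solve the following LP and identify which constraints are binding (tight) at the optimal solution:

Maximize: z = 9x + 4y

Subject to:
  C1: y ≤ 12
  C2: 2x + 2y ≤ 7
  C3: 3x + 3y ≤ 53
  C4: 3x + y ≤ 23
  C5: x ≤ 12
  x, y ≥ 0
Optimal: x = 3.5, y = 0
Slack at optimum:
  C1: slack = 12
  C2: slack = 0 (binding)
  C3: slack = 42.5
  C4: slack = 12.5
  C5: slack = 8.5
  x ≥ 0: x = 3.5
  y ≥ 0: y = 0 (binding)
Binding constraints: C2, y ≥ 0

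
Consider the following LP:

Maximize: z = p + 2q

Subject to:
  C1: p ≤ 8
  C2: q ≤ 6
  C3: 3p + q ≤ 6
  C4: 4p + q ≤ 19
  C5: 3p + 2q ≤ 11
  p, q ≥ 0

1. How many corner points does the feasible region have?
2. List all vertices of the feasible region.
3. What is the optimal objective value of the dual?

1. 4
2. (0, 0), (2, 0), (0.3333, 5), (0, 5.5)
3. 11 (by strong duality, equal to the primal optimum)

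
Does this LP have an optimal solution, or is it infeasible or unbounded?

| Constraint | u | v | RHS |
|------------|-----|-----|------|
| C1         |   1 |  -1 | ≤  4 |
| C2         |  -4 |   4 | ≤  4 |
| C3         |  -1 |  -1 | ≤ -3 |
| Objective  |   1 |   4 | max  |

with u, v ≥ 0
Feasible point: (1, 2) satisfies every constraint, so the LP is feasible.
Direction d = (1, 1): for each constraint row a, a·d ≤ 0 —
  (1)(1) + (-1)(1) = 0 ≤ 0
  (-4)(1) + (4)(1) = 0 ≤ 0
  (-1)(1) + (-1)(1) = -2 ≤ 0
and d ≥ 0, so (1, 2) + t·d stays feasible for every t ≥ 0. Along this ray z = u + 4v changes by 5 per unit t, so z → +∞.

Unbounded — the objective can increase without bound over the feasible region.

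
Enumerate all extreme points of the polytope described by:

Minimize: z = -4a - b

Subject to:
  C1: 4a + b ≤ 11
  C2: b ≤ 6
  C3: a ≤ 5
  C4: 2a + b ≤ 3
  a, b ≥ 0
Each vertex is the intersection of two constraint boundaries that also satisfies all remaining constraints:
  a = 0 and b = 0 → (0, 0)
  2a + b = 3 and b = 0 → (1.5, 0)
  2a + b = 3 and a = 0 → (0, 3)

Vertices: (0, 0), (1.5, 0), (0, 3)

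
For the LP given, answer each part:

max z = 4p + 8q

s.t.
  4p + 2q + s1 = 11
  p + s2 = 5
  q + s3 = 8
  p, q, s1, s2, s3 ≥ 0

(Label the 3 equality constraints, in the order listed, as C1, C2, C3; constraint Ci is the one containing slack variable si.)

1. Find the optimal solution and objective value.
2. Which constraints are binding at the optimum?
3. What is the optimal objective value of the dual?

1. p = 0, q = 5.5, z = 44
2. C1, p ≥ 0
3. 44 (by strong duality, equal to the primal optimum)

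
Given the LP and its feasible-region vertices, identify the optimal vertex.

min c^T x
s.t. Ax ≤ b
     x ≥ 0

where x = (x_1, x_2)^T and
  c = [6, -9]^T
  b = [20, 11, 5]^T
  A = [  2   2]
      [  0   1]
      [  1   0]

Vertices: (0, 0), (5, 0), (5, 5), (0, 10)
Evaluating z = 6x_1 - 9x_2 at each vertex:
  (0, 0): z = 0
  (5, 0): z = 30
  (5, 5): z = -15
  (0, 10): z = -90

The smallest value is z = -90, attained at (0, 10).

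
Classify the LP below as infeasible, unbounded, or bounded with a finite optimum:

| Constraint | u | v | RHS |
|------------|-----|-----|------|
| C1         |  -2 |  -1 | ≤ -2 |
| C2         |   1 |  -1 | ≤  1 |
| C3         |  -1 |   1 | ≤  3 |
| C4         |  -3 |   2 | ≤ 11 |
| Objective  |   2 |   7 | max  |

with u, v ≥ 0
Feasible point: (1, 0) satisfies every constraint, so the LP is feasible.
Direction d = (1, 1): for each constraint row a, a·d ≤ 0 —
  (-2)(1) + (-1)(1) = -3 ≤ 0
  (1)(1) + (-1)(1) = 0 ≤ 0
  (-1)(1) + (1)(1) = 0 ≤ 0
  (-3)(1) + (2)(1) = -1 ≤ 0
and d ≥ 0, so (1, 0) + t·d stays feasible for every t ≥ 0. Along this ray z = 2u + 7v changes by 9 per unit t, so z → +∞.

Unbounded — the objective can increase without bound over the feasible region.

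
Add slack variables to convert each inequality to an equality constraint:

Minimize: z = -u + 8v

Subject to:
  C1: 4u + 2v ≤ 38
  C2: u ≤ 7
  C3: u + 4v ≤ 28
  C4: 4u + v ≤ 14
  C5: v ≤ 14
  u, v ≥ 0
min z = -u + 8v

s.t.
  4u + 2v + s1 = 38
  u + s2 = 7
  u + 4v + s3 = 28
  4u + v + s4 = 14
  v + s5 = 14
  u, v, s1, s2, s3, s4, s5 ≥ 0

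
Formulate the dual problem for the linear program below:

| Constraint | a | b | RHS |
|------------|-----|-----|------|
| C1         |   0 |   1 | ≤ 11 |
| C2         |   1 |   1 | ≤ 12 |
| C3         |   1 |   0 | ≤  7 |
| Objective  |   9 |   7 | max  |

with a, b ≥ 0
Minimize: z = 11y1 + 12y2 + 7y3

Subject to:
  C1: -y2 - y3 ≤ -9
  C2: -y1 - y2 ≤ -7
  y1, y2, y3 ≥ 0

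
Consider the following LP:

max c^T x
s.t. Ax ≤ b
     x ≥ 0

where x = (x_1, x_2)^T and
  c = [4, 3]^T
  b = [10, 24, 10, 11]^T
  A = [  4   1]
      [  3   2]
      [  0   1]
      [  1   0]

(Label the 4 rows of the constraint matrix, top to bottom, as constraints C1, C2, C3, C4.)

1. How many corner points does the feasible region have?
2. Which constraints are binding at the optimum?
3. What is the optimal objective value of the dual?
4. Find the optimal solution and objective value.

1. 3
2. C1, C3, x_1 ≥ 0
3. 30 (by strong duality, equal to the primal optimum)
4. x_1 = 0, x_2 = 10, z = 30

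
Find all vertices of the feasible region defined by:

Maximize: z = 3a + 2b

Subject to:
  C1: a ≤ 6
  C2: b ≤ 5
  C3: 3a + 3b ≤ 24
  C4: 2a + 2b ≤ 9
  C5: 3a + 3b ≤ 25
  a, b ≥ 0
Each vertex is the intersection of two constraint boundaries that also satisfies all remaining constraints:
  a = 0 and b = 0 → (0, 0)
  2a + 2b = 9 and b = 0 → (4.5, 0)
  2a + 2b = 9 and a = 0 → (0, 4.5)

Vertices: (0, 0), (4.5, 0), (0, 4.5)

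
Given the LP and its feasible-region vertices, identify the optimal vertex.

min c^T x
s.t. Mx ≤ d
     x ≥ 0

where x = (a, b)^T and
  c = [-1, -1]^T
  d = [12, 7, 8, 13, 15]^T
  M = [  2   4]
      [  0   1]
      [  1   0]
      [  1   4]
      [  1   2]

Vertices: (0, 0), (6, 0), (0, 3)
Evaluating z = -a - b at each vertex:
  (0, 0): z = 0
  (6, 0): z = -6
  (0, 3): z = -3

The smallest value is z = -6, attained at (6, 0).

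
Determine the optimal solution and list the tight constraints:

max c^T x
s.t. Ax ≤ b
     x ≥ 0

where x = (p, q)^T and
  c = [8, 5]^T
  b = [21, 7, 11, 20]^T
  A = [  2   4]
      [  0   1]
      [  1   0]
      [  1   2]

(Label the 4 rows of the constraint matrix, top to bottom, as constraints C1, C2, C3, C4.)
Optimal: p = 10.5, q = 0
Binding: C1, q ≥ 0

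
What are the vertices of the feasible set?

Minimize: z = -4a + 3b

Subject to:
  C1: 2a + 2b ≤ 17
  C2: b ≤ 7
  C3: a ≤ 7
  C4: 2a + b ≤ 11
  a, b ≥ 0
Each vertex is the intersection of two constraint boundaries that also satisfies all remaining constraints:
  a = 0 and b = 0 → (0, 0)
  2a + b = 11 and b = 0 → (5.5, 0)
  2a + 2b = 17 and 2a + b = 11 → (2.5, 6)
  2a + 2b = 17 and b = 7 → (1.5, 7)
  b = 7 and a = 0 → (0, 7)

Vertices: (0, 0), (5.5, 0), (2.5, 6), (1.5, 7), (0, 7)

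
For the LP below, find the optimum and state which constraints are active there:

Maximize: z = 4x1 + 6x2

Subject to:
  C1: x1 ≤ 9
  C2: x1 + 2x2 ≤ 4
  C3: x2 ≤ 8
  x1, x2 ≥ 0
Optimal: x1 = 4, x2 = 0
Slack at optimum:
  C1: slack = 5
  C2: slack = 0 (binding)
  C3: slack = 8
  x1 ≥ 0: x1 = 4
  x2 ≥ 0: x2 = 0 (binding)
Binding constraints: C2, x2 ≥ 0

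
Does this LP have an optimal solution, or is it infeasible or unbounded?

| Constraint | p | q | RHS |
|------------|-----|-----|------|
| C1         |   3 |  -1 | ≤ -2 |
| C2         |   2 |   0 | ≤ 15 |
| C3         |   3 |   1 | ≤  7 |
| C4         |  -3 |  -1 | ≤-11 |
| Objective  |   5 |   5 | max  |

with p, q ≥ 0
C3 requires 3p + q ≤ 7, while C4 (-3p - q ≤ -11) is equivalent to 3p + q ≥ 11. Together they would need 11 ≤ 3p + q ≤ 7, which is impossible since 11 > 7. No point satisfies all constraints.

Infeasible — the constraint set is empty.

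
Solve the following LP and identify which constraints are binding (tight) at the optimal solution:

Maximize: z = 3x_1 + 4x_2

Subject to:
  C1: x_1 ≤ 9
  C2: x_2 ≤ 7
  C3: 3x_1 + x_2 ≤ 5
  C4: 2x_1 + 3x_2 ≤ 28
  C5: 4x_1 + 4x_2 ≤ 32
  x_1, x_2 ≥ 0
Optimal: x_1 = 0, x_2 = 5
Slack at optimum:
  C1: slack = 9
  C2: slack = 2
  C3: slack = 0 (binding)
  C4: slack = 13
  C5: slack = 12
  x_1 ≥ 0: x_1 = 0 (binding)
  x_2 ≥ 0: x_2 = 5
Binding constraints: C3, x_1 ≥ 0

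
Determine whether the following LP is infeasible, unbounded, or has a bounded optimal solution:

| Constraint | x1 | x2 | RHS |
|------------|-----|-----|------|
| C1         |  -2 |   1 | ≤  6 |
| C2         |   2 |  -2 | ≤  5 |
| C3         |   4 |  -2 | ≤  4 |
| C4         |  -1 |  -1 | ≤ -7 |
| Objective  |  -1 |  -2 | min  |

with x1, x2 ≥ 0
Feasible point: (1, 6) satisfies every constraint, so the LP is feasible.
Direction d = (1, 2): for each constraint row a, a·d ≤ 0 —
  (-2)(1) + (1)(2) = 0 ≤ 0
  (2)(1) + (-2)(2) = -2 ≤ 0
  (4)(1) + (-2)(2) = 0 ≤ 0
  (-1)(1) + (-1)(2) = -3 ≤ 0
and d ≥ 0, so (1, 6) + t·d stays feasible for every t ≥ 0. Along this ray z = -x1 - 2x2 changes by -5 per unit t, so z → −∞.

Unbounded — the objective can decrease without bound over the feasible region.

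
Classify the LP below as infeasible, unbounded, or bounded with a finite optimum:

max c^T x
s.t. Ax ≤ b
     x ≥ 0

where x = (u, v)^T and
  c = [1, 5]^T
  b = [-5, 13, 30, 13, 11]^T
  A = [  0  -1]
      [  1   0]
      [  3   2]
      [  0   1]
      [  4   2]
The point (0, 5.5) satisfies every constraint, so the LP is feasible; the constraints give u ≤ 13 and v ≤ 13, which with u, v ≥ 0 keep the feasible region inside a bounded box. A feasible, bounded LP attains a finite optimum at a vertex.

The LP has an optimal solution: (0, 5.5) with z = 27.5.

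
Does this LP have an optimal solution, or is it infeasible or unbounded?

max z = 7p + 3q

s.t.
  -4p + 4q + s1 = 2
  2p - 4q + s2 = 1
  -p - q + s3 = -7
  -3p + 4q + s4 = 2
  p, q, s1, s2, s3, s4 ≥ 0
Feasible point: (4, 3) satisfies every constraint, so the LP is feasible.
Direction d = (2, 1): for each constraint row a, a·d ≤ 0 —
  (-4)(2) + (4)(1) = -4 ≤ 0
  (2)(2) + (-4)(1) = 0 ≤ 0
  (-1)(2) + (-1)(1) = -3 ≤ 0
  (-3)(2) + (4)(1) = -2 ≤ 0
and d ≥ 0, so (4, 3) + t·d stays feasible for every t ≥ 0. Along this ray z = 7p + 3q changes by 17 per unit t, so z → +∞.

The LP is unbounded; z can be made arbitrarily large.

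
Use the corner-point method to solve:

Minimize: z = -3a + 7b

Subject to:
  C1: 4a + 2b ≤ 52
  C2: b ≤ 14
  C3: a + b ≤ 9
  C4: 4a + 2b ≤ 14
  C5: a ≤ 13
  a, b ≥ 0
a = 3.5, b = 0, z = -10.5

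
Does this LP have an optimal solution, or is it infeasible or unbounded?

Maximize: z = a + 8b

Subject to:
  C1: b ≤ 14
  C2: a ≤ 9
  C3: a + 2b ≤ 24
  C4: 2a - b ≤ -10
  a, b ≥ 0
The point (0, 12) satisfies every constraint, so the LP is feasible; the constraints give a ≤ 9 and b ≤ 14, which with a, b ≥ 0 keep the feasible region inside a bounded box. A feasible, bounded LP attains a finite optimum at a vertex.

Evaluating z = a + 8b at each vertex:
  (0, 10): z = 80
  (0.8, 11.6): z = 93.6
  (0, 12): z = 96

The LP has an optimal solution: (0, 12) with z = 96.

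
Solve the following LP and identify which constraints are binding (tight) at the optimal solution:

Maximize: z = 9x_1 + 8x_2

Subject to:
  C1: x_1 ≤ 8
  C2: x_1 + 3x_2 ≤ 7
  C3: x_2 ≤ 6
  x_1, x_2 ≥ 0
Optimal: x_1 = 7, x_2 = 0
Binding: C2, x_2 ≥ 0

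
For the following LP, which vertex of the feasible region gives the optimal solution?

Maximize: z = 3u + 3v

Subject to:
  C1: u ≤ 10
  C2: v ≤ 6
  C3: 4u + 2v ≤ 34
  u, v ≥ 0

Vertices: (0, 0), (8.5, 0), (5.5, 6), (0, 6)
Evaluating z = 3u + 3v at each vertex:
  (0, 0): z = 0
  (8.5, 0): z = 25.5
  (5.5, 6): z = 34.5
  (0, 6): z = 18

The largest value is z = 34.5, attained at (5.5, 6).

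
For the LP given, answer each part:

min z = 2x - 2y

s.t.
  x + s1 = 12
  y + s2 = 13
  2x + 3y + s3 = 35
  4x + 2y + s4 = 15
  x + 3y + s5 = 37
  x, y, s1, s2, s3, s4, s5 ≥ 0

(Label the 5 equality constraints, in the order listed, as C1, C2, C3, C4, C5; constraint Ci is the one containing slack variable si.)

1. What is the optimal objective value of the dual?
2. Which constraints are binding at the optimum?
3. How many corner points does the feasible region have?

1. -15 (by strong duality, equal to the primal optimum)
2. C4, x ≥ 0
3. 3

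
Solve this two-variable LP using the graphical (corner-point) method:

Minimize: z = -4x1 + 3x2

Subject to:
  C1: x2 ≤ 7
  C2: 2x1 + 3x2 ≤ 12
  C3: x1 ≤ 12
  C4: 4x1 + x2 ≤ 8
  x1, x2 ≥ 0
Each vertex is the intersection of two constraint boundaries that also satisfies all remaining constraints:
  x1 = 0 and x2 = 0 → (0, 0)
  4x1 + x2 = 8 and x2 = 0 → (2, 0)
  2x1 + 3x2 = 12 and 4x1 + x2 = 8 → (1.2, 3.2)
  2x1 + 3x2 = 12 and x1 = 0 → (0, 4)

Evaluating z = -4x1 + 3x2 at each vertex:
  (0, 0): z = 0
  (2, 0): z = -8
  (1.2, 3.2): z = 4.8
  (0, 4): z = 12

The minimum is at (2, 0) with z = -8.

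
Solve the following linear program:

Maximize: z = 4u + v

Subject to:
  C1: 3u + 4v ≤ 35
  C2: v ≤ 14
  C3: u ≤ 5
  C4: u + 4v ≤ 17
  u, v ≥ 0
Each vertex is the intersection of two constraint boundaries that also satisfies all remaining constraints:
  u = 0 and v = 0 → (0, 0)
  u = 5 and v = 0 → (5, 0)
  u = 5 and u + 4v = 17 → (5, 3)
  u + 4v = 17 and u = 0 → (0, 4.25)

Evaluating z = 4u + v at each vertex:
  (0, 0): z = 0
  (5, 0): z = 20
  (5, 3): z = 23
  (0, 4.25): z = 4.25

The maximum is at (5, 3) with z = 23.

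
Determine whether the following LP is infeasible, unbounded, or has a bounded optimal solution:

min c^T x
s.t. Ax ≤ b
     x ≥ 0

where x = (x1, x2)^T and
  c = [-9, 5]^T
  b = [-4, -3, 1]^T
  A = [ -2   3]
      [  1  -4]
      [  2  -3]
One constraint requires 2x1 - 3x2 ≤ 1, while the constraint -2x1 + 3x2 ≤ -4 is equivalent to 2x1 - 3x2 ≥ 4. Together they would need 4 ≤ 2x1 - 3x2 ≤ 1, which is impossible since 4 > 1. No point satisfies all constraints.

Infeasible: no point satisfies all constraints simultaneously.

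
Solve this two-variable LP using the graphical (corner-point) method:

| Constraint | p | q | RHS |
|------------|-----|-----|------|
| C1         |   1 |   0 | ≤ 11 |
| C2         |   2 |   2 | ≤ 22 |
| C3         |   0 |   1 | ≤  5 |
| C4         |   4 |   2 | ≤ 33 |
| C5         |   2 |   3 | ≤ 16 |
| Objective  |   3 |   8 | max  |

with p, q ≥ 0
Each vertex is the intersection of two constraint boundaries that also satisfies all remaining constraints:
  p = 0 and q = 0 → (0, 0)
  2p + 3q = 16 and q = 0 → (8, 0)
  q = 5 and 2p + 3q = 16 → (0.5, 5)
  q = 5 and p = 0 → (0, 5)

Evaluating z = 3p + 8q at each vertex:
  (0, 0): z = 0
  (8, 0): z = 24
  (0.5, 5): z = 41.5
  (0, 5): z = 40

The maximum is at (0.5, 5) with z = 41.5.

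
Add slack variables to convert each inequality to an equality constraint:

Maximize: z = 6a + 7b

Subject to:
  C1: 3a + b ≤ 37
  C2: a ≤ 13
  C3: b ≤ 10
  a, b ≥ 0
max z = 6a + 7b

s.t.
  3a + b + s1 = 37
  a + s2 = 13
  b + s3 = 10
  a, b, s1, s2, s3 ≥ 0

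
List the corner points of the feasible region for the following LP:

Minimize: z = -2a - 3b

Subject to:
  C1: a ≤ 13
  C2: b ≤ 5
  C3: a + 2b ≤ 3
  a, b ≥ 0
Each vertex is the intersection of two constraint boundaries that also satisfies all remaining constraints:
  a = 0 and b = 0 → (0, 0)
  a + 2b = 3 and b = 0 → (3, 0)
  a + 2b = 3 and a = 0 → (0, 1.5)

Vertices: (0, 0), (3, 0), (0, 1.5)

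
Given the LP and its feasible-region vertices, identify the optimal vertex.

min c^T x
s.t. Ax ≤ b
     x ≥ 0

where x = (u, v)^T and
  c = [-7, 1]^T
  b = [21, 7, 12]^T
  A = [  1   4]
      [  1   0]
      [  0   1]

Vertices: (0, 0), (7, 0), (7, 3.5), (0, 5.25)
Evaluating z = -7u + v at each vertex:
  (0, 0): z = 0
  (7, 0): z = -49
  (7, 3.5): z = -45.5
  (0, 5.25): z = 5.25

The smallest value is z = -49, attained at (7, 0).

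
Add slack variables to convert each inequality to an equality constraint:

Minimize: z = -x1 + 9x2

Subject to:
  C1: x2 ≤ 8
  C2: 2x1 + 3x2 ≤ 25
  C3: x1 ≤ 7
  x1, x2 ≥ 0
min z = -x1 + 9x2

s.t.
  x2 + s1 = 8
  2x1 + 3x2 + s2 = 25
  x1 + s3 = 7
  x1, x2, s1, s2, s3 ≥ 0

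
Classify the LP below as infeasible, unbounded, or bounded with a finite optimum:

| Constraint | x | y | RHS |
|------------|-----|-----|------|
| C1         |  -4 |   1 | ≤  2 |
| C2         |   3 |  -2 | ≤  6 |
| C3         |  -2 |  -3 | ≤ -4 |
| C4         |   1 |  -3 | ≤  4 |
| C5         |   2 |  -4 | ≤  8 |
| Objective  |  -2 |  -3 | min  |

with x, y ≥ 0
Feasible point: (0, 2) satisfies every constraint, so the LP is feasible.
Direction d = (1, 4): for each constraint row a, a·d ≤ 0 —
  (-4)(1) + (1)(4) = 0 ≤ 0
  (3)(1) + (-2)(4) = -5 ≤ 0
  (-2)(1) + (-3)(4) = -14 ≤ 0
  (1)(1) + (-3)(4) = -11 ≤ 0
  (2)(1) + (-4)(4) = -14 ≤ 0
and d ≥ 0, so (0, 2) + t·d stays feasible for every t ≥ 0. Along this ray z = -2x - 3y changes by -14 per unit t, so z → −∞.

Unbounded — the objective can decrease without bound over the feasible region.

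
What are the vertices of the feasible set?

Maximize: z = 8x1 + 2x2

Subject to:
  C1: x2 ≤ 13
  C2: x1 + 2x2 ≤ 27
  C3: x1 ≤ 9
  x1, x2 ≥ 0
Each vertex is the intersection of two constraint boundaries that also satisfies all remaining constraints:
  x1 = 0 and x2 = 0 → (0, 0)
  x1 = 9 and x2 = 0 → (9, 0)
  x1 + 2x2 = 27 and x1 = 9 → (9, 9)
  x2 = 13 and x1 + 2x2 = 27 → (1, 13)
  x2 = 13 and x1 = 0 → (0, 13)

Vertices: (0, 0), (9, 0), (9, 9), (1, 13), (0, 13)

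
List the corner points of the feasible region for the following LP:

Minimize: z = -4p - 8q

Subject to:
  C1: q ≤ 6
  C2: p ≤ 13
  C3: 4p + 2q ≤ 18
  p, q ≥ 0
Each vertex is the intersection of two constraint boundaries that also satisfies all remaining constraints:
  p = 0 and q = 0 → (0, 0)
  4p + 2q = 18 and q = 0 → (4.5, 0)
  q = 6 and 4p + 2q = 18 → (1.5, 6)
  q = 6 and p = 0 → (0, 6)

Vertices: (0, 0), (4.5, 0), (1.5, 6), (0, 6)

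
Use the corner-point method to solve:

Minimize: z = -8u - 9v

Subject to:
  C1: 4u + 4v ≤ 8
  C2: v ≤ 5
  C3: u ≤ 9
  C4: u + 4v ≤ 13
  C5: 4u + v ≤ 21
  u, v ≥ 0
u = 0, v = 2, z = -18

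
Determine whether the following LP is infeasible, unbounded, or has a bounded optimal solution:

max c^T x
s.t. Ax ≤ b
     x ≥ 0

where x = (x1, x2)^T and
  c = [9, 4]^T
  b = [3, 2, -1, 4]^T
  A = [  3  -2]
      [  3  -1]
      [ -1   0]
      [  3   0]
Feasible point: (1, 1) satisfies every constraint, so the LP is feasible.
Direction d = (0, 1): for each constraint row a, a·d ≤ 0 —
  (3)(0) + (-2)(1) = -2 ≤ 0
  (3)(0) + (-1)(1) = -1 ≤ 0
  (-1)(0) + (0)(1) = 0 ≤ 0
  (3)(0) + (0)(1) = 0 ≤ 0
and d ≥ 0, so (1, 1) + t·d stays feasible for every t ≥ 0. Along this ray z = 9x1 + 4x2 changes by 4 per unit t, so z → +∞.

Unbounded: there is a feasible ray along which z → +∞.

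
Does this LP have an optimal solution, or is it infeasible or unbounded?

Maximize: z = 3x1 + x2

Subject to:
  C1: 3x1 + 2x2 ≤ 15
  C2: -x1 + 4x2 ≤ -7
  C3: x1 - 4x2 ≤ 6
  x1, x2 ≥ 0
C3 requires x1 - 4x2 ≤ 6, while C2 (-x1 + 4x2 ≤ -7) is equivalent to x1 - 4x2 ≥ 7. Together they would need 7 ≤ x1 - 4x2 ≤ 6, which is impossible since 7 > 6. No point satisfies all constraints.

The feasible region is empty; the LP is infeasible.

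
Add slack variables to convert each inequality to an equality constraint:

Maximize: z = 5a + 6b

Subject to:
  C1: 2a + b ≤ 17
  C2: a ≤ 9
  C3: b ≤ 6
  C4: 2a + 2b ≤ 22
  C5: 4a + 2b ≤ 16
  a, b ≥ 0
max z = 5a + 6b

s.t.
  2a + b + s1 = 17
  a + s2 = 9
  b + s3 = 6
  2a + 2b + s4 = 22
  4a + 2b + s5 = 16
  a, b, s1, s2, s3, s4, s5 ≥ 0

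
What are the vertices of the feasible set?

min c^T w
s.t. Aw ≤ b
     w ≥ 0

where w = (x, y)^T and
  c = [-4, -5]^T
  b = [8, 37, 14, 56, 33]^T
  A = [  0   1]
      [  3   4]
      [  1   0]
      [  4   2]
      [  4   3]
Each vertex is the intersection of two constraint boundaries that also satisfies all remaining constraints:
  x = 0 and y = 0 → (0, 0)
  4x + 3y = 33 and y = 0 → (8.25, 0)
  3x + 4y = 37 and 4x + 3y = 33 → (3, 7)
  y = 8 and 3x + 4y = 37 → (1.667, 8)
  y = 8 and x = 0 → (0, 8)

Vertices: (0, 0), (8.25, 0), (3, 7), (1.667, 8), (0, 8)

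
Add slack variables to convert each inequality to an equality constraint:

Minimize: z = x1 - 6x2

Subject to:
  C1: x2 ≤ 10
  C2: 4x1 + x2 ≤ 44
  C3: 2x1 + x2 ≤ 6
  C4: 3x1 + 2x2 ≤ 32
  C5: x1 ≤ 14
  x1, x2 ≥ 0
min z = x1 - 6x2

s.t.
  x2 + s1 = 10
  4x1 + x2 + s2 = 44
  2x1 + x2 + s3 = 6
  3x1 + 2x2 + s4 = 32
  x1 + s5 = 14
  x1, x2, s1, s2, s3, s4, s5 ≥ 0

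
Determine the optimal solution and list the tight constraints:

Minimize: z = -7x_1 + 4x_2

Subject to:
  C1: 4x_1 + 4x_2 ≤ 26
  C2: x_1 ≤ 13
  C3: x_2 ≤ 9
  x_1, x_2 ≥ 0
Optimal: x_1 = 6.5, x_2 = 0
Slack at optimum:
  C1: slack = 0 (binding)
  C2: slack = 6.5
  C3: slack = 9
  x_1 ≥ 0: x_1 = 6.5
  x_2 ≥ 0: x_2 = 0 (binding)
Binding constraints: C1, x_2 ≥ 0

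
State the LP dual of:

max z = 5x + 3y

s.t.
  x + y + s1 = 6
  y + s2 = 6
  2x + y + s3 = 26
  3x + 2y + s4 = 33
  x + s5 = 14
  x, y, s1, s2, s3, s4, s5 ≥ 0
Minimize: z = 6y1 + 6y2 + 26y3 + 33y4 + 14y5

Subject to:
  C1: -y1 - 2y3 - 3y4 - y5 ≤ -5
  C2: -y1 - y2 - y3 - 2y4 ≤ -3
  y1, y2, y3, y4, y5 ≥ 0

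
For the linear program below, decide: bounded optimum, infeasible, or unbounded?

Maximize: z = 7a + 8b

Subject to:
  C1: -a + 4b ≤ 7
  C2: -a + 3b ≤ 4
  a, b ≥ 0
Feasible point: (0, 0) satisfies every constraint, so the LP is feasible.
Direction d = (1, 0): for each constraint row a, a·d ≤ 0 —
  (-1)(1) + (4)(0) = -1 ≤ 0
  (-1)(1) + (3)(0) = -1 ≤ 0
and d ≥ 0, so (0, 0) + t·d stays feasible for every t ≥ 0. Along this ray z = 7a + 8b changes by 7 per unit t, so z → +∞.

The LP is unbounded; z can be made arbitrarily large.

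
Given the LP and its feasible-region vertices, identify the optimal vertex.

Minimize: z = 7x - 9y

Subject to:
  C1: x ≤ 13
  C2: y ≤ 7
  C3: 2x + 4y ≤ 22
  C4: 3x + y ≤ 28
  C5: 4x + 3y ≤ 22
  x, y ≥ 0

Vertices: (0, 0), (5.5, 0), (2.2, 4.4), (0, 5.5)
Evaluating z = 7x - 9y at each vertex:
  (0, 0): z = 0
  (5.5, 0): z = 38.5
  (2.2, 4.4): z = -24.2
  (0, 5.5): z = -49.5

The smallest value is z = -49.5, attained at (0, 5.5).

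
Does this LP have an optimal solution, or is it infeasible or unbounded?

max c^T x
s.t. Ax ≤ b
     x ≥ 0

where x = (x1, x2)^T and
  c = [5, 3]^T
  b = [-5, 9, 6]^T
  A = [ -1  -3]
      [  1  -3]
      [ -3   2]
Feasible point: (0, 2) satisfies every constraint, so the LP is feasible.
Direction d = (1, 1): for each constraint row a, a·d ≤ 0 —
  (-1)(1) + (-3)(1) = -4 ≤ 0
  (1)(1) + (-3)(1) = -2 ≤ 0
  (-3)(1) + (2)(1) = -1 ≤ 0
and d ≥ 0, so (0, 2) + t·d stays feasible for every t ≥ 0. Along this ray z = 5x1 + 3x2 changes by 8 per unit t, so z → +∞.

The LP is unbounded; z can be made arbitrarily large.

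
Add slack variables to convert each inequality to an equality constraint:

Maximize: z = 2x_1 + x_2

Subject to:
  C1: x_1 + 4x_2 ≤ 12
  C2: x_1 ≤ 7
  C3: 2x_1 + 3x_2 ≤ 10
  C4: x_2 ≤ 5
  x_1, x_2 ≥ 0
max z = 2x_1 + x_2

s.t.
  x_1 + 4x_2 + s1 = 12
  x_1 + s2 = 7
  2x_1 + 3x_2 + s3 = 10
  x_2 + s4 = 5
  x_1, x_2, s1, s2, s3, s4 ≥ 0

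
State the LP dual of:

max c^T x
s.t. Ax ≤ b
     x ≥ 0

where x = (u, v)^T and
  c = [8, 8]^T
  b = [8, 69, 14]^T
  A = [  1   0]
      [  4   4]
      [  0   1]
Minimize: z = 8y1 + 69y2 + 14y3

Subject to:
  C1: -y1 - 4y2 ≤ -8
  C2: -4y2 - y3 ≤ -8
  y1, y2, y3 ≥ 0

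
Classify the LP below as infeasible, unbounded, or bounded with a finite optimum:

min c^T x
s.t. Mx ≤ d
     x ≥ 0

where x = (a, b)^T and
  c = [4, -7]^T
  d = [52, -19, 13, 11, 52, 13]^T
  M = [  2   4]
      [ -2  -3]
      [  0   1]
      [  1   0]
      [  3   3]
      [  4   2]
The point (0, 6.5) satisfies every constraint, so the LP is feasible; the constraints give a ≤ 11 and b ≤ 13, which with a, b ≥ 0 keep the feasible region inside a bounded box. A feasible, bounded LP attains a finite optimum at a vertex.

Feasible with finite optimum z* = -45.5 at (0, 6.5).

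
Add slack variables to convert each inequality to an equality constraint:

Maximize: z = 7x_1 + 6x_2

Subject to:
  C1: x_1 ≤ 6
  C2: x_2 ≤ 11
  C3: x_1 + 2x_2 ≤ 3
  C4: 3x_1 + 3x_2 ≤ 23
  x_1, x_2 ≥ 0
max z = 7x_1 + 6x_2

s.t.
  x_1 + s1 = 6
  x_2 + s2 = 11
  x_1 + 2x_2 + s3 = 3
  3x_1 + 3x_2 + s4 = 23
  x_1, x_2, s1, s2, s3, s4 ≥ 0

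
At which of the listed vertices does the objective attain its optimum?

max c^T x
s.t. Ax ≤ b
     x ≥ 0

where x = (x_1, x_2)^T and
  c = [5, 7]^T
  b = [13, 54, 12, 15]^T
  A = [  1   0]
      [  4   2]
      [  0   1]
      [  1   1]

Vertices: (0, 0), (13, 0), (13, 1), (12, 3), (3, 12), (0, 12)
(3, 12) with z = 99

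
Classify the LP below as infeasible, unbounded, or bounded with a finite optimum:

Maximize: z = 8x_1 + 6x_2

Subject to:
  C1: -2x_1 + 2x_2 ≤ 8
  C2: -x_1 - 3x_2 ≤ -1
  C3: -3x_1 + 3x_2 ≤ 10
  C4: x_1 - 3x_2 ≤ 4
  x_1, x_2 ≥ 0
Feasible point: (0, 1) satisfies every constraint, so the LP is feasible.
Direction d = (1, 1): for each constraint row a, a·d ≤ 0 —
  (-2)(1) + (2)(1) = 0 ≤ 0
  (-1)(1) + (-3)(1) = -4 ≤ 0
  (-3)(1) + (3)(1) = 0 ≤ 0
  (1)(1) + (-3)(1) = -2 ≤ 0
and d ≥ 0, so (0, 1) + t·d stays feasible for every t ≥ 0. Along this ray z = 8x_1 + 6x_2 changes by 14 per unit t, so z → +∞.

The LP is unbounded; z can be made arbitrarily large.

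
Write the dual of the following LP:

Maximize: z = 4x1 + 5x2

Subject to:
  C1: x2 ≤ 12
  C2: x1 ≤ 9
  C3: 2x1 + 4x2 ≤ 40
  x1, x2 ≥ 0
Minimize: z = 12y1 + 9y2 + 40y3

Subject to:
  C1: -y2 - 2y3 ≤ -4
  C2: -y1 - 4y3 ≤ -5
  y1, y2, y3 ≥ 0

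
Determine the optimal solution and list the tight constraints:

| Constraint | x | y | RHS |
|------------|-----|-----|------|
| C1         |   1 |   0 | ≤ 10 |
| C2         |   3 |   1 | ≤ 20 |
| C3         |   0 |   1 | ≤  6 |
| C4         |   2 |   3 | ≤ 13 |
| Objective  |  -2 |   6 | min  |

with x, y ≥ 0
Optimal: x = 6.5, y = 0
Slack at optimum:
  C1: slack = 3.5
  C2: slack = 0.5
  C3: slack = 6
  C4: slack = 0 (binding)
  x ≥ 0: x = 6.5
  y ≥ 0: y = 0 (binding)
Binding constraints: C4, y ≥ 0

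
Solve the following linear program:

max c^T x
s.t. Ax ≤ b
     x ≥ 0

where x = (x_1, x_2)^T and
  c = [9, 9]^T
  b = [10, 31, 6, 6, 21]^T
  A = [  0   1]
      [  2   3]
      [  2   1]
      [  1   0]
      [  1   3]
Each vertex is the intersection of two constraint boundaries that also satisfies all remaining constraints:
  x_1 = 0 and x_2 = 0 → (0, 0)
  2x_1 + x_2 = 6 and x_2 = 0 → (3, 0)
  2x_1 + x_2 = 6 and x_1 = 0 → (0, 6)

Evaluating z = 9x_1 + 9x_2 at each vertex:
  (0, 0): z = 0
  (3, 0): z = 27
  (0, 6): z = 54

The maximum is at (0, 6) with z = 54.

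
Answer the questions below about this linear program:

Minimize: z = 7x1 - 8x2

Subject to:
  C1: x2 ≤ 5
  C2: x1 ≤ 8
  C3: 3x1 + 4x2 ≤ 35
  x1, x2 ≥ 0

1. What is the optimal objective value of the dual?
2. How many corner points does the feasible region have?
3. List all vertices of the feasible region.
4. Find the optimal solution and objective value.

1. -40 (by strong duality, equal to the primal optimum)
2. 5
3. (0, 0), (8, 0), (8, 2.75), (5, 5), (0, 5)
4. x1 = 0, x2 = 5, z = -40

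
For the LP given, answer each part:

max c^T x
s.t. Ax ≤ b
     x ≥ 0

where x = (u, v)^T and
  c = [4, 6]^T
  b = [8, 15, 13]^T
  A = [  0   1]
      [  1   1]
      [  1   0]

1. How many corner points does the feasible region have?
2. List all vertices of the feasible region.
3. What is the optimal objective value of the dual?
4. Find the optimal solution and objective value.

1. 5
2. (0, 0), (13, 0), (13, 2), (7, 8), (0, 8)
3. 76 (by strong duality, equal to the primal optimum)
4. u = 7, v = 8, z = 76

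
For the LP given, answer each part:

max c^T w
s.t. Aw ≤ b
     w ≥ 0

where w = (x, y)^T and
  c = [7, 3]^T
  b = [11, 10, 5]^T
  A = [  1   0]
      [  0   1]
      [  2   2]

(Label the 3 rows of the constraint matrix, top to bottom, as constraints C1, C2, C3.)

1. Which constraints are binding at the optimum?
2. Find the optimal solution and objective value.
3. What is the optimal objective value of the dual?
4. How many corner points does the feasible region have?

1. C3, y ≥ 0
2. x = 2.5, y = 0, z = 17.5
3. 17.5 (by strong duality, equal to the primal optimum)
4. 3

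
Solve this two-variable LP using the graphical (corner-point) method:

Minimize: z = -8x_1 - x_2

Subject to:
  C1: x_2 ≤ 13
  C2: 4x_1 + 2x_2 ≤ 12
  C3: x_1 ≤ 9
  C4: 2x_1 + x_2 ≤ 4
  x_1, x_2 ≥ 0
Each vertex is the intersection of two constraint boundaries that also satisfies all remaining constraints:
  x_1 = 0 and x_2 = 0 → (0, 0)
  2x_1 + x_2 = 4 and x_2 = 0 → (2, 0)
  2x_1 + x_2 = 4 and x_1 = 0 → (0, 4)

Evaluating z = -8x_1 - x_2 at each vertex:
  (0, 0): z = 0
  (2, 0): z = -16
  (0, 4): z = -4

The minimum is at (2, 0) with z = -16.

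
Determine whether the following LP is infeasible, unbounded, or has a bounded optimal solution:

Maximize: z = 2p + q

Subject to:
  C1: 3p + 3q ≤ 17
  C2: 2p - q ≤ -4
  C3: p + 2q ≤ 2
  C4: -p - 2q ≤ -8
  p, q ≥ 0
C3 requires p + 2q ≤ 2, while C4 (-p - 2q ≤ -8) is equivalent to p + 2q ≥ 8. Together they would need 8 ≤ p + 2q ≤ 2, which is impossible since 8 > 2. No point satisfies all constraints.

Infeasible — the constraint set is empty.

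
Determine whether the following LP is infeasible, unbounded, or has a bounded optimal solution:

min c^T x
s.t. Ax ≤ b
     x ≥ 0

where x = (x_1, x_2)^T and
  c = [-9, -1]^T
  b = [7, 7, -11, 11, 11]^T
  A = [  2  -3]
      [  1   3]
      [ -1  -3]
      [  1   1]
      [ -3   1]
One constraint requires x_1 + 3x_2 ≤ 7, while the constraint -x_1 - 3x_2 ≤ -11 is equivalent to x_1 + 3x_2 ≥ 11. Together they would need 11 ≤ x_1 + 3x_2 ≤ 7, which is impossible since 11 > 7. No point satisfies all constraints.

Infeasible: no point satisfies all constraints simultaneously.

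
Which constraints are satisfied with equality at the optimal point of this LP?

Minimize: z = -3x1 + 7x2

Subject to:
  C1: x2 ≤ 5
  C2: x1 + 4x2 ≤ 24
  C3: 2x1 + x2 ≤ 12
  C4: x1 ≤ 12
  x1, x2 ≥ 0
Optimal: x1 = 6, x2 = 0
Slack at optimum:
  C1: slack = 5
  C2: slack = 18
  C3: slack = 0 (binding)
  C4: slack = 6
  x1 ≥ 0: x1 = 6
  x2 ≥ 0: x2 = 0 (binding)
Binding constraints: C3, x2 ≥ 0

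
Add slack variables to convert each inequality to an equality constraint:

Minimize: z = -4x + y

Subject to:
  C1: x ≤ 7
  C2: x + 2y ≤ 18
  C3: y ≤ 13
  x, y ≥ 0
min z = -4x + y

s.t.
  x + s1 = 7
  x + 2y + s2 = 18
  y + s3 = 13
  x, y, s1, s2, s3 ≥ 0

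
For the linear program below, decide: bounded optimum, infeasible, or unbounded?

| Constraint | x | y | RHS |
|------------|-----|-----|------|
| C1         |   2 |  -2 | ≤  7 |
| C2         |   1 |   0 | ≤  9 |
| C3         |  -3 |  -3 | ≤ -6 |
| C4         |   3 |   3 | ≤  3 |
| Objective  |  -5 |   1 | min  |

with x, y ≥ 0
C4 requires 3x + 3y ≤ 3, while C3 (-3x - 3y ≤ -6) is equivalent to 3x + 3y ≥ 6. Together they would need 6 ≤ 3x + 3y ≤ 3, which is impossible since 6 > 3. No point satisfies all constraints.

Infeasible — the constraint set is empty.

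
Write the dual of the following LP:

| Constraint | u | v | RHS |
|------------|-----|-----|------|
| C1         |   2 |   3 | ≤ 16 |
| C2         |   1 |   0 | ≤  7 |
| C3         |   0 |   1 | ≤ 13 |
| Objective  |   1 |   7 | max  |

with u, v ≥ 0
Minimize: z = 16y1 + 7y2 + 13y3

Subject to:
  C1: -2y1 - y2 ≤ -1
  C2: -3y1 - y3 ≤ -7
  y1, y2, y3 ≥ 0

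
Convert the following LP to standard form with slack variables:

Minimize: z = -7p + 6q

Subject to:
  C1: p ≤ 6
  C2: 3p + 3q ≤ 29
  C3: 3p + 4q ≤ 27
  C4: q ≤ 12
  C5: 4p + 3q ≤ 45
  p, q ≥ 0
min z = -7p + 6q

s.t.
  p + s1 = 6
  3p + 3q + s2 = 29
  3p + 4q + s3 = 27
  q + s4 = 12
  4p + 3q + s5 = 45
  p, q, s1, s2, s3, s4, s5 ≥ 0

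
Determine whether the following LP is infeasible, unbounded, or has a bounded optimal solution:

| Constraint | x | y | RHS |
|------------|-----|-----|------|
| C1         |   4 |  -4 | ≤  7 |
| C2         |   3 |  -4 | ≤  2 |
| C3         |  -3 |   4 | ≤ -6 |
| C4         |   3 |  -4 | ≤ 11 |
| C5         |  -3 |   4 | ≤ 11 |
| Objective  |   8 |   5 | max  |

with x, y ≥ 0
C2 requires 3x - 4y ≤ 2, while C3 (-3x + 4y ≤ -6) is equivalent to 3x - 4y ≥ 6. Together they would need 6 ≤ 3x - 4y ≤ 2, which is impossible since 6 > 2. No point satisfies all constraints.

Infeasible: no point satisfies all constraints simultaneously.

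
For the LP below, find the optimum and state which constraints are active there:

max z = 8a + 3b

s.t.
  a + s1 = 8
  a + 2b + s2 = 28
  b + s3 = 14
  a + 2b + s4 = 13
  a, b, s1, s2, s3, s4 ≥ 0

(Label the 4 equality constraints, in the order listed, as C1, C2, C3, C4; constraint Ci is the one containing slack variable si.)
Optimal: a = 8, b = 2.5
Binding: C1, C4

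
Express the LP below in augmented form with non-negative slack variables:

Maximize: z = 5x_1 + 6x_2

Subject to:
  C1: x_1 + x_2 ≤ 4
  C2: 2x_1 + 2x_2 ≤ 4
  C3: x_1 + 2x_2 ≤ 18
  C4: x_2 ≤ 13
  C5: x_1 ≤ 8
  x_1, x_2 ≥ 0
max z = 5x_1 + 6x_2

s.t.
  x_1 + x_2 + s1 = 4
  2x_1 + 2x_2 + s2 = 4
  x_1 + 2x_2 + s3 = 18
  x_2 + s4 = 13
  x_1 + s5 = 8
  x_1, x_2, s1, s2, s3, s4, s5 ≥ 0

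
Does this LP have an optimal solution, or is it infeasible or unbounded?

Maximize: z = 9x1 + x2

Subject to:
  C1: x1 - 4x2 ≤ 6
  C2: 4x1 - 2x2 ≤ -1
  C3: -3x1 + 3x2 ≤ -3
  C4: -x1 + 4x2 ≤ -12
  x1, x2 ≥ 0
C1 requires x1 - 4x2 ≤ 6, while C4 (-x1 + 4x2 ≤ -12) is equivalent to x1 - 4x2 ≥ 12. Together they would need 12 ≤ x1 - 4x2 ≤ 6, which is impossible since 12 > 6. No point satisfies all constraints.

Infeasible: no point satisfies all constraints simultaneously.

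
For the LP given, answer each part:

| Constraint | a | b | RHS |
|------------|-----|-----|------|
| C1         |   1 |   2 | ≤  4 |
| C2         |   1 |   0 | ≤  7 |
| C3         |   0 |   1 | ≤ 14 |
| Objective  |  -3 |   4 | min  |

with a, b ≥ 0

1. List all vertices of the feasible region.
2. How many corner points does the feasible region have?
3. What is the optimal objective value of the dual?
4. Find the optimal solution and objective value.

1. (0, 0), (4, 0), (0, 2)
2. 3
3. -12 (by strong duality, equal to the primal optimum)
4. a = 4, b = 0, z = -12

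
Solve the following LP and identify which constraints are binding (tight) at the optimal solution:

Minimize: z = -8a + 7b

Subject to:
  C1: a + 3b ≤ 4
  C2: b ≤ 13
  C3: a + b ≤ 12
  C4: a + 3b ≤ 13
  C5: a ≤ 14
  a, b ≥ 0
Optimal: a = 4, b = 0
Slack at optimum:
  C1: slack = 0 (binding)
  C2: slack = 13
  C3: slack = 8
  C4: slack = 9
  C5: slack = 10
  a ≥ 0: a = 4
  b ≥ 0: b = 0 (binding)
Binding constraints: C1, b ≥ 0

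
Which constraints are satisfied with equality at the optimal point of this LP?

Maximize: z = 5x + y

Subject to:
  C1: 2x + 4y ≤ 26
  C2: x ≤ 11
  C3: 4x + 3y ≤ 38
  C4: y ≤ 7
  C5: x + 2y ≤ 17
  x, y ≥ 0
Optimal: x = 9.5, y = 0
Binding: C3, y ≥ 0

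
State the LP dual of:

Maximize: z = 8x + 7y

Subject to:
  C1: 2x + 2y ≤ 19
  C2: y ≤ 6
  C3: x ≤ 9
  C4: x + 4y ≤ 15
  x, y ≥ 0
Minimize: z = 19y1 + 6y2 + 9y3 + 15y4

Subject to:
  C1: -2y1 - y3 - y4 ≤ -8
  C2: -2y1 - y2 - 4y4 ≤ -7
  y1, y2, y3, y4 ≥ 0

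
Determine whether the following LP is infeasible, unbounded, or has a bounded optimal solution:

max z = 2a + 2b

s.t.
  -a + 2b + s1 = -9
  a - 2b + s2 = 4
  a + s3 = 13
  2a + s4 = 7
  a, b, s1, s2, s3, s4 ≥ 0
The row a - 2b + s2 = 4 with s2 ≥ 0 requires a - 2b ≤ 4, while the row -a + 2b + s1 = -9 with s1 ≥ 0 is equivalent to a - 2b ≥ 9. Together they would need 9 ≤ a - 2b ≤ 4, which is impossible since 9 > 4. No point satisfies all constraints.

Infeasible: no point satisfies all constraints simultaneously.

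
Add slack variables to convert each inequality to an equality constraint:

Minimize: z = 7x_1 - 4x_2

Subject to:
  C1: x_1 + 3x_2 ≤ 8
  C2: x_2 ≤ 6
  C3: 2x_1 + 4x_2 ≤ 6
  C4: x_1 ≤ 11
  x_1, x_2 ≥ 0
min z = 7x_1 - 4x_2

s.t.
  x_1 + 3x_2 + s1 = 8
  x_2 + s2 = 6
  2x_1 + 4x_2 + s3 = 6
  x_1 + s4 = 11
  x_1, x_2, s1, s2, s3, s4 ≥ 0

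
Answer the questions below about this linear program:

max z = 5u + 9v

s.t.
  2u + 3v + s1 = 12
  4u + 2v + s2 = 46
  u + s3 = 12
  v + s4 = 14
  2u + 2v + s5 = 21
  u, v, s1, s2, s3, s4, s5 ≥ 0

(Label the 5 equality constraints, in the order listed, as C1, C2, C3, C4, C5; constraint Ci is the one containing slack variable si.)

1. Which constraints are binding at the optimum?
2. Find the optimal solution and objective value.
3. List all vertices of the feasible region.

1. C1, u ≥ 0
2. u = 0, v = 4, z = 36
3. (0, 0), (6, 0), (0, 4)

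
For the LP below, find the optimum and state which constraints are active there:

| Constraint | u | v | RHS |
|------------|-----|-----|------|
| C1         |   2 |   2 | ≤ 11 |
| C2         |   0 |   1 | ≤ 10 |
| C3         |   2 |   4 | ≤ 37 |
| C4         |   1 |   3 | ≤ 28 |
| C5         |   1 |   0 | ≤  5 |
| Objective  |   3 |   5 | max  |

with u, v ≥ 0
Optimal: u = 0, v = 5.5
Slack at optimum:
  C1: slack = 0 (binding)
  C2: slack = 4.5
  C3: slack = 15
  C4: slack = 11.5
  C5: slack = 5
  u ≥ 0: u = 0 (binding)
  v ≥ 0: v = 5.5
Binding constraints: C1, u ≥ 0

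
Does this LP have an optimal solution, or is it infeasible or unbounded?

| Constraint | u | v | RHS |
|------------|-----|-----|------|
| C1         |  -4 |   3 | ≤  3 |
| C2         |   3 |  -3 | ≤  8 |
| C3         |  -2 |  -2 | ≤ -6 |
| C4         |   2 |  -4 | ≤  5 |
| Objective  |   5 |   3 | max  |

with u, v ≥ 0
Feasible point: (1, 2) satisfies every constraint, so the LP is feasible.
Direction d = (1, 1): for each constraint row a, a·d ≤ 0 —
  (-4)(1) + (3)(1) = -1 ≤ 0
  (3)(1) + (-3)(1) = 0 ≤ 0
  (-2)(1) + (-2)(1) = -4 ≤ 0
  (2)(1) + (-4)(1) = -2 ≤ 0
and d ≥ 0, so (1, 2) + t·d stays feasible for every t ≥ 0. Along this ray z = 5u + 3v changes by 8 per unit t, so z → +∞.

Unbounded: there is a feasible ray along which z → +∞.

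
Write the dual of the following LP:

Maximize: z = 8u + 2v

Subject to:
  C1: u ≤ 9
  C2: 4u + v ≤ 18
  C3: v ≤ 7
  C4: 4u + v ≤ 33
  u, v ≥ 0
Minimize: z = 9y1 + 18y2 + 7y3 + 33y4

Subject to:
  C1: -y1 - 4y2 - 4y4 ≤ -8
  C2: -y2 - y3 - y4 ≤ -2
  y1, y2, y3, y4 ≥ 0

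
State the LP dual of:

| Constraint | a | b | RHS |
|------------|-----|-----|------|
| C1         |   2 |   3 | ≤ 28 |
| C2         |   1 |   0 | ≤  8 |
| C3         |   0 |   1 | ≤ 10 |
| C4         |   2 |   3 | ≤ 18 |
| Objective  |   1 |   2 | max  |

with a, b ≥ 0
Minimize: z = 28y1 + 8y2 + 10y3 + 18y4

Subject to:
  C1: -2y1 - y2 - 2y4 ≤ -1
  C2: -3y1 - y3 - 3y4 ≤ -2
  y1, y2, y3, y4 ≥ 0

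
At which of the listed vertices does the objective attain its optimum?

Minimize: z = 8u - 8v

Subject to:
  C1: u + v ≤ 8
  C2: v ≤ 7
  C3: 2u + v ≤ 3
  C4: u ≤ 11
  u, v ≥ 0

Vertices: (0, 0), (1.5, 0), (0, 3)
(0, 3) with z = -24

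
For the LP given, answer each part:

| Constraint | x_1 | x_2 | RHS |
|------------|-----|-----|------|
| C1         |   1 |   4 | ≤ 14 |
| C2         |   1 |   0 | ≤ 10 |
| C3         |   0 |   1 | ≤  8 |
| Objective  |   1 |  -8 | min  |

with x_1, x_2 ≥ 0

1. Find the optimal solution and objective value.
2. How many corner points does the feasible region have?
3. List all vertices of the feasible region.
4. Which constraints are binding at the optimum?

1. x_1 = 0, x_2 = 3.5, z = -28
2. 4
3. (0, 0), (10, 0), (10, 1), (0, 3.5)
4. C1, x_1 ≥ 0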